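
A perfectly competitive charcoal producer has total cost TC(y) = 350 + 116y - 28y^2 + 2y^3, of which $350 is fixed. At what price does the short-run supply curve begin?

$18 per unit

The firm shuts down when price falls below the minimum of average variable cost. AVC = VC/y = 116 - 28y + 2y^2.
dAVC/dy = -28 + 4y = 0 gives y = 7. min AVC = 116 - 28·7 + 2·7^2 = 18.
For P < $18 the firm produces nothing.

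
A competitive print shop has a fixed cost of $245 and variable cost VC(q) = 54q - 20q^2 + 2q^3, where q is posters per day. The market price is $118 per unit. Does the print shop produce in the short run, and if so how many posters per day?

Produce at q = 8

Strip out fixed cost: VC = 54q - 20q^2 + 2q^3. Then AVC = 54 - 20q + 2q^2 and MC = 54 - 40q + 6q^2.
The AVC parabola has its vertex at q = 20/4 = 5, where AVC = 54 - 20·5 + 2·5^2 = $4.
Since P = $118 ≥ min AVC = $4, price covers variable cost and the firm should produce.
Solving P = MC: -64 - 40q + 6q^2 = 0 ⇒ q = -4/3 or 8. On the upward-sloping branch, q* = 8.
Check: AVC at q = 8 is $22 ≤ P, so revenue covers variable cost.
Profit = P·q − TC = 118·8 − 421 = $523.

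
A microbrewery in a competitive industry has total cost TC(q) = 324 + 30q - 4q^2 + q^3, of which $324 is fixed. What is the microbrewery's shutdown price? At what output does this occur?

The shutdown price is the minimum of AVC. VC = 30q - 4q^2 + q^3, so AVC = 30 - 4q + q^2.
dAVC/dq = -4 + 2q = 0 gives q = 2. min AVC = 30 - 4·2 + 2^2 = 26.
For P < $26 the firm produces nothing.

$26 per unit, at q = 2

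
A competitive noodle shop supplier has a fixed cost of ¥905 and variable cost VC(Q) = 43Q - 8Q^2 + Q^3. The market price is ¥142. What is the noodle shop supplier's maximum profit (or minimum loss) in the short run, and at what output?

AVC = 43 - 8Q + Q^2; min AVC = ¥27 at Q = 4. Since P = ¥142 ≥ min AVC, the firm produces.
With MC = 43 - 16Q + 3Q^2, P = MC on the upward-sloping part at Q* = 9.
TR = 142·9 = 1278. TC = 905 + 468 = 1373. Profit = 1278 − 1373 = -¥95.
By producing, the firm covers all variable cost plus ¥810 of fixed cost; shutting down would lose the full ¥905.

Profit = -¥95 at Q = 9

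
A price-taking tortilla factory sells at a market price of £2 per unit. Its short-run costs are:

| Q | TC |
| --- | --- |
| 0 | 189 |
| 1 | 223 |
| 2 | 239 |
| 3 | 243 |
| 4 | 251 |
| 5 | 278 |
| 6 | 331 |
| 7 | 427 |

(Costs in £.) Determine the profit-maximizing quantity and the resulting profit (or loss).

Q = 0 (shut down); profit = -£189

Compute π = P·Q − TC at each output: Q=0: -189; Q=1: -221; Q=2: -235; Q=3: -237; Q=4: -243; Q=5: -268; Q=6: -319; Q=7: -413.
Profit is highest at Q = 0. Equivalently, the lowest AVC in the table is 62/4 ≈ £15.50 at Q = 4, and P = £2 falls below it — price never covers variable cost, so the firm shuts down and loses only its fixed cost.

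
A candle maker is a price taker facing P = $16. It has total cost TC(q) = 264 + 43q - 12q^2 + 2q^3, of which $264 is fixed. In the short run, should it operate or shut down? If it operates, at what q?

Variable cost is VC = 43q - 12q^2 + 2q^3, so AVC = VC/q = 43 - 12q + 2q^2 and MC = dTC/dq = 43 - 24q + 6q^2.
AVC hits its minimum where MC = AVC, at q = 3, giving min AVC = 43 - 12·3 + 2·3^2 = $25.
P = $16 lies below min AVC = $25; no output level covers variable cost.
Shutting down limits the loss to fixed cost, $264.

Shut down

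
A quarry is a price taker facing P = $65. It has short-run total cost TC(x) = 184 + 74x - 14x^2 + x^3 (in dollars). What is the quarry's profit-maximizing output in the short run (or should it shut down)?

Produce at x = 9

Variable cost is VC = 74x - 14x^2 + x^3, so AVC = VC/x = 74 - 14x + x^2 and MC = dTC/dx = 74 - 28x + 3x^2.
AVC is minimized where dAVC/dx = -14 + 2x = 0, at x = 7; min AVC = 74 - 14·7 + 7^2 = $25.
Since P = $65 ≥ min AVC = $25, price covers variable cost and the firm should produce.
Set P = MC: 65 = 74 - 28x + 3x^2 → 9 - 28x + 3x^2 = 0. The roots are x = 1/3 and x = 9; the profit-maximizing output is on the rising part of MC, so x* = 9.
Check: AVC at x = 9 is $29 ≤ P, so revenue covers variable cost.
Profit = P·x − TC = 65·9 − 445 = $140.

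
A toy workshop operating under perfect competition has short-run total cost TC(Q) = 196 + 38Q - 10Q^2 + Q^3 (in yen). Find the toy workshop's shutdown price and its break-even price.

AVC = 38 - 10Q + Q^2; minimized at Q = 5, giving min AVC = ¥13. That is the shutdown price.
ATC = 196/Q + 38 - 10Q + Q^2. Setting dATC/dQ = −196/Q^2 − 10 + 2Q = 0 gives Q = 7 (since 2·7^3 − 10·7^2 = 196).
min ATC = 196/7 + 38 − 10·7 + 7^2 = ¥45. That is the break-even price.
Between these two prices the firm operates at a loss; above ¥45 it earns a profit.

Shutdown price = ¥13; break-even price = ¥45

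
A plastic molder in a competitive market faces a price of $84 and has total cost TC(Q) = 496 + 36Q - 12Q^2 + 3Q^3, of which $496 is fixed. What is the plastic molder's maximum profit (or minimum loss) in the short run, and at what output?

AVC = 36 - 12Q + 3Q^2; min AVC = $24 at Q = 2. Since P = $84 ≥ min AVC, the firm produces.
With MC = 36 - 24Q + 9Q^2, P = MC on the upward-sloping part at Q* = 4.
TR = 84·4 = 336. TC = 496 + 144 = 640. Profit = 336 − 640 = -$304.
By producing, the firm covers all variable cost plus $192 of fixed cost; shutting down would lose the full $496.

Profit = -$304 at Q = 4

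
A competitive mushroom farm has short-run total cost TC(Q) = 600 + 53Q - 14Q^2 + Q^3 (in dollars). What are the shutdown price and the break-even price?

AVC = 53 - 14Q + Q^2; minimized at Q = 7, giving min AVC = $4. That is the shutdown price.
ATC = 600/Q + 53 - 14Q + Q^2. Setting dATC/dQ = −600/Q^2 − 14 + 2Q = 0 gives Q = 10 (since 2·10^3 − 14·10^2 = 600).
min ATC = 600/10 + 53 − 14·10 + 10^2 = $73. That is the break-even price.
Between these two prices the firm operates at a loss; above $73 it earns a profit.

Shutdown price = $4; break-even price = $73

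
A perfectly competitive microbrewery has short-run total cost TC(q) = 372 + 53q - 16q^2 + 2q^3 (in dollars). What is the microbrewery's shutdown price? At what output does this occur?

Short-run supply begins at min AVC. From VC = 53q - 16q^2 + 2q^3, AVC = 53 - 16q + 2q^2.
At the minimum of AVC, MC = AVC. MC = 53 - 32q + 6q^2; setting MC = AVC gives 4q^2 - 16q = 0, so q = 4. min AVC = 21.
The firm shuts down for any P below $21.

$21 per unit, at q = 4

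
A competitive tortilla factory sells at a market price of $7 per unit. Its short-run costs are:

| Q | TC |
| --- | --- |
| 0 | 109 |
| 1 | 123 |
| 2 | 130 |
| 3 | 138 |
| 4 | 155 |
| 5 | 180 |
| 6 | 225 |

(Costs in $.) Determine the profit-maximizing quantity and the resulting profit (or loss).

Tabulate TR − TC: Q=0: -109; Q=1: -116; Q=2: -116; Q=3: -117; Q=4: -127; Q=5: -145; Q=6: -183.
Profit is highest at Q = 0. Equivalently, the lowest AVC in the table is 29/3 ≈ $9.67 at Q = 3, and P = $7 falls below it — price never covers variable cost, so the firm shuts down and loses only its fixed cost.

Q = 0 (shut down); profit = -$109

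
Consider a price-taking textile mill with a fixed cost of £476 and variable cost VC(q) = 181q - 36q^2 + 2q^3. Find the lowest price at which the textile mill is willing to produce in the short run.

£19 per unit

The firm shuts down when price falls below the minimum of average variable cost. AVC = VC/q = 181 - 36q + 2q^2.
dAVC/dq = -36 + 4q = 0 gives q = 9. min AVC = 181 - 36·9 + 2·9^2 = 19.
The firm shuts down for any P below £19.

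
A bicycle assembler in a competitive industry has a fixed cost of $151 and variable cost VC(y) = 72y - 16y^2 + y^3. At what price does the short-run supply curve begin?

The shutdown price is the minimum of AVC. VC = 72y - 16y^2 + y^3, so AVC = 72 - 16y + y^2.
At the minimum of AVC, MC = AVC. MC = 72 - 32y + 3y^2; setting MC = AVC gives 2y^2 - 16y = 0, so y = 8. min AVC = 8.
The firm shuts down for any P below $8.

$8 per unit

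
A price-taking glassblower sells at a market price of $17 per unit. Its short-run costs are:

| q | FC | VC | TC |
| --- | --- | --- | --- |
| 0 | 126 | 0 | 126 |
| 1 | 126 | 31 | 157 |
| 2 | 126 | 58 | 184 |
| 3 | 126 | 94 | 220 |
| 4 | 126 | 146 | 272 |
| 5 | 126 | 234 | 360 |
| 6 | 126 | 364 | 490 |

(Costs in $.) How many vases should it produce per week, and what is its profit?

Tabulate TR − TC: q=0: -126; q=1: -140; q=2: -150; q=3: -169; q=4: -204; q=5: -275; q=6: -388.
Profit is highest at q = 0. Equivalently, the lowest AVC in the table is 58/2 ≈ $29 at q = 2, and P = $17 falls below it — price never covers variable cost, so the firm shuts down and loses only its fixed cost.

q = 0 (shut down); profit = -$126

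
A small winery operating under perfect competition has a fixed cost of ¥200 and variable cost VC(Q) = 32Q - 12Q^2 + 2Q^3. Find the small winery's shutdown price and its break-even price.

Shutdown price = ¥14; break-even price = ¥62

Shutdown price = min AVC. AVC = 32 - 12Q + 2Q^2, with vertex at Q = 3 and minimum ¥14.
ATC = 200/Q + 32 - 12Q + 2Q^2. Setting dATC/dQ = −200/Q^2 − 12 + 4Q = 0 gives Q = 5 (since 4·5^3 − 12·5^2 = 200).
min ATC = 200/5 + 32 − 12·5 + 2·5^2 = ¥62. That is the break-even price.
For ¥14 ≤ P < ¥62 the firm produces at a loss; below ¥14 it shuts down.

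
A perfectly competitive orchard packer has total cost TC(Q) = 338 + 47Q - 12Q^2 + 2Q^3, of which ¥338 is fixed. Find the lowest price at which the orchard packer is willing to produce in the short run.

¥29 per unit

Short-run supply begins at min AVC. From VC = 47Q - 12Q^2 + 2Q^3, AVC = 47 - 12Q + 2Q^2.
dAVC/dQ = -12 + 4Q = 0 gives Q = 3. min AVC = 47 - 12·3 + 2·3^2 = 29.
For P < ¥29 the firm produces nothing.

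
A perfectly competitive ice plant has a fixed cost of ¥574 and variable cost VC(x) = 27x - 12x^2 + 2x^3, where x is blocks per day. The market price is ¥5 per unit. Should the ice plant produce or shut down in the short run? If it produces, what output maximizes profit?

Shut down

Variable cost is VC = 27x - 12x^2 + 2x^3, so AVC = VC/x = 27 - 12x + 2x^2 and MC = dTC/dx = 27 - 24x + 6x^2.
AVC hits its minimum where MC = AVC, at x = 3, giving min AVC = 27 - 12·3 + 2·3^2 = ¥9.
With P < min AVC (¥5 < ¥9), every unit sold adds to the loss.
Shutting down limits the loss to fixed cost, ¥574.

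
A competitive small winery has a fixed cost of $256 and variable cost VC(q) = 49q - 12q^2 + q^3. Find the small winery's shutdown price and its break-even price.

Shutdown price = $13; break-even price = $49

AVC = 49 - 12q + q^2; minimized at q = 6, giving min AVC = $13. That is the shutdown price.
ATC = 256/q + 49 - 12q + q^2. Setting dATC/dq = −256/q^2 − 12 + 2q = 0 gives q = 8 (since 2·8^3 − 12·8^2 = 256).
min ATC = 256/8 + 49 − 12·8 + 8^2 = $49. That is the break-even price.
Between these two prices the firm operates at a loss; above $49 it earns a profit.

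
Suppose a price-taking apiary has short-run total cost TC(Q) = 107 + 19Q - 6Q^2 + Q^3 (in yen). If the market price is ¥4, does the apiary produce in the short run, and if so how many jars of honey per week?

From TC, MC = TC'(Q) = 19 - 12Q + 3Q^2 and AVC = VC/Q = 19 - 6Q + Q^2.
AVC hits its minimum where MC = AVC, at Q = 3, giving min AVC = 19 - 6·3 + 3^2 = ¥10.
P = ¥4 lies below min AVC = ¥10; no output level covers variable cost.
Best response: produce nothing and absorb the ¥107 fixed cost.

Shut down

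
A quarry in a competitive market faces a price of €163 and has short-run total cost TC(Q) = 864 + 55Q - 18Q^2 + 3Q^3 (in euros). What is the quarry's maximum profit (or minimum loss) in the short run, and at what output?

AVC = 55 - 18Q + 3Q^2 has its minimum €28 at Q = 3; price €163 clears that bar, so the firm operates.
With MC = 55 - 36Q + 9Q^2, P = MC on the upward-sloping part at Q* = 6.
TR = 163·6 = 978. TC = 864 + 330 = 1194. Profit = 978 − 1194 = -€216.
By producing, the firm covers all variable cost plus €648 of fixed cost; shutting down would lose the full €864.

Profit = -€216 at Q = 6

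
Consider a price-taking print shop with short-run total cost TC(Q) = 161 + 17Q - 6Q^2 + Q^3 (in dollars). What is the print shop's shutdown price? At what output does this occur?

$8 per unit, at Q = 3

The firm shuts down when price falls below the minimum of average variable cost. AVC = VC/Q = 17 - 6Q + Q^2.
At the minimum of AVC, MC = AVC. MC = 17 - 12Q + 3Q^2; setting MC = AVC gives 2Q^2 - 6Q = 0, so Q = 3. min AVC = 8.
For P < $8 the firm produces nothing.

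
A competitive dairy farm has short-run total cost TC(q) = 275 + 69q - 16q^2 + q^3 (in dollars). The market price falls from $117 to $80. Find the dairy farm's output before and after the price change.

MC = 69 - 32q + 3q^2; the shutdown threshold is min AVC = $5 (at q = 8).
With P = $117 above the shutdown price, P = MC gives q = 12.
At P = $80 ≥ min AVC, set P = MC: q = 11. The firm stays open but cuts output.

Output falls from 12 to 11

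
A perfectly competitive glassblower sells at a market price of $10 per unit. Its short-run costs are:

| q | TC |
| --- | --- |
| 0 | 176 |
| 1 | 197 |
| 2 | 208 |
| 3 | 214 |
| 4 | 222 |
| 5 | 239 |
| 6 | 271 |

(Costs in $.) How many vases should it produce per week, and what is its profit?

Profit at each row (π = 10q − TC): q=0: -176; q=1: -187; q=2: -188; q=3: -184; q=4: -182; q=5: -189; q=6: -211.
Profit is highest at q = 0. Equivalently, the lowest AVC in the table is 46/4 ≈ $11.50 at q = 4, and P = $10 falls below it — price never covers variable cost, so the firm shuts down and loses only its fixed cost.

q = 0 (shut down); profit = -$176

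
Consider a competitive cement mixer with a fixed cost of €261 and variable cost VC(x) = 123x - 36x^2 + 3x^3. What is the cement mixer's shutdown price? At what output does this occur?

Short-run supply begins at min AVC. From VC = 123x - 36x^2 + 3x^3, AVC = 123 - 36x + 3x^2.
dAVC/dx = -36 + 6x = 0 gives x = 6. min AVC = 123 - 36·6 + 3·6^2 = 15.
The firm shuts down for any P below €15.

€15 per unit, at x = 6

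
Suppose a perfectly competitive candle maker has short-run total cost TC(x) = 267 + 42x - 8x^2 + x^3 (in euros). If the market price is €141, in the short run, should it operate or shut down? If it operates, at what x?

Produce at x = 9

Variable cost is VC = 42x - 8x^2 + x^3, so AVC = VC/x = 42 - 8x + x^2 and MC = dTC/dx = 42 - 16x + 3x^2.
The AVC parabola has its vertex at x = 8/2 = 4, where AVC = 42 - 8·4 + 4^2 = €26.
Because €141 ≥ €26, revenue can cover variable cost; the firm operates.
P = MC gives -99 - 16x + 3x^2 = 0, with roots -11/3 and 9. Take the larger (rising MC): x* = 9.
Check: AVC at x = 9 is €51 ≤ P, so revenue covers variable cost.
Profit = P·x − TC = 141·9 − 726 = €543.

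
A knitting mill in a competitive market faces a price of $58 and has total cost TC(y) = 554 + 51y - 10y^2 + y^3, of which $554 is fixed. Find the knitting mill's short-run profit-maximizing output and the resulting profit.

AVC = 51 - 10y + y^2 has its minimum $26 at y = 5; price $58 clears that bar, so the firm operates.
With MC = 51 - 20y + 3y^2, P = MC on the upward-sloping part at y* = 7.
TR = 58·7 = 406. TC = 554 + 210 = 764. Profit = 406 − 764 = -$358.
By producing, the firm covers all variable cost plus $196 of fixed cost; shutting down would lose the full $554.

Profit = -$358 at y = 7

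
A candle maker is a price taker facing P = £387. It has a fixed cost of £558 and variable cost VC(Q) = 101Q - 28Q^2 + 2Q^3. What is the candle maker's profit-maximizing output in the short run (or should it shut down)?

Produce at Q = 13

Strip out fixed cost: VC = 101Q - 28Q^2 + 2Q^3. Then AVC = 101 - 28Q + 2Q^2 and MC = 101 - 56Q + 6Q^2.
AVC is minimized where dAVC/dQ = -28 + 4Q = 0, at Q = 7; min AVC = 101 - 28·7 + 2·7^2 = £3.
Because £387 ≥ £3, revenue can cover variable cost; the firm operates.
Set P = MC: 387 = 101 - 56Q + 6Q^2 → -286 - 56Q + 6Q^2 = 0. The roots are Q = -11/3 and Q = 13; the profit-maximizing output is on the rising part of MC, so Q* = 13.
Check: AVC at Q = 13 is £75 ≤ P, so revenue covers variable cost.
Profit = P·Q − TC = 387·13 − 1533 = £3498.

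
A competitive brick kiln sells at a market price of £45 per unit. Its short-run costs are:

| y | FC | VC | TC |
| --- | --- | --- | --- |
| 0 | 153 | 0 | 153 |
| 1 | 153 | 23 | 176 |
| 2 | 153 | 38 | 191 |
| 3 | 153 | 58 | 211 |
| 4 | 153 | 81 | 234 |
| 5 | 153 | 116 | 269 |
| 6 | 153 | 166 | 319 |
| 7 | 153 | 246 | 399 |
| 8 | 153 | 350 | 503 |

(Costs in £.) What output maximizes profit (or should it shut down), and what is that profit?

y = 5; profit = -£44

Compute π = P·y − TC at each output: y=0: -153; y=1: -131; y=2: -101; y=3: -76; y=4: -54; y=5: -44; y=6: -49; y=7: -84; y=8: -143.
Profit is maximized at y = 5. AVC there is 116/5 = £23.20 ≤ P, so producing beats shutting down (which would give -£153).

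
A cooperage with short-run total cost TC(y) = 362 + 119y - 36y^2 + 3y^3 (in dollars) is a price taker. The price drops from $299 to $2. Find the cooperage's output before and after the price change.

MC = 119 - 72y + 9y^2; the shutdown threshold is min AVC = $11 (at y = 6).
At P = $299 ≥ min AVC, set P = MC on the rising branch: y = 10.
At P = $2 < min AVC = $11, price no longer covers variable cost at any output, so the firm shuts down: y = 0.

Output falls from 10 to 0 (the firm shuts down)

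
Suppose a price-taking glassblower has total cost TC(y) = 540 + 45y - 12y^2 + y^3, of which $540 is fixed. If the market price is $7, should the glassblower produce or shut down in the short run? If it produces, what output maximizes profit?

Shut down

From TC, MC = TC'(y) = 45 - 24y + 3y^2 and AVC = VC/y = 45 - 12y + y^2.
AVC is minimized where dAVC/dy = -12 + 2y = 0, at y = 6; min AVC = 45 - 12·6 + 6^2 = $9.
With P < min AVC ($7 < $9), every unit sold adds to the loss.
Best response: produce nothing and absorb the $540 fixed cost.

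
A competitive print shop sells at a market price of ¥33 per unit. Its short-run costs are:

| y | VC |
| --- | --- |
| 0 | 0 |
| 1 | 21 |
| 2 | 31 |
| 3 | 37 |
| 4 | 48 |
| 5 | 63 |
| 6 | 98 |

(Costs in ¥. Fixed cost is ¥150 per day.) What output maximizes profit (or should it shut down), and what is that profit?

y = 5; profit = -¥48

Compute π = P·y − TC at each output: y=0: -150; y=1: -138; y=2: -115; y=3: -88; y=4: -66; y=5: -48; y=6: -50.
Profit is maximized at y = 5. AVC there is 63/5 = ¥12.60 ≤ P, so producing beats shutting down (which would give -¥150).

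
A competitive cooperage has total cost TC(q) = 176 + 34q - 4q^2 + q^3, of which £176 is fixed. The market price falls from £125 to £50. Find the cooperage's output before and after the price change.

MC = 34 - 8q + 3q^2; the shutdown threshold is min AVC = £30 (at q = 2).
With P = £125 above the shutdown price, P = MC gives q = 7.
At P = £50 ≥ min AVC, set P = MC: q = 4. The firm stays open but cuts output.

Output falls from 7 to 4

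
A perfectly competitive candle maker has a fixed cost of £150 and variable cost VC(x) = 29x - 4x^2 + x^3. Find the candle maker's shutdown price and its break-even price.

Shutdown price = min AVC. AVC = 29 - 4x + x^2, with vertex at x = 2 and minimum £25.
ATC = 150/x + 29 - 4x + x^2. Setting dATC/dx = −150/x^2 − 4 + 2x = 0 gives x = 5 (since 2·5^3 − 4·5^2 = 150).
min ATC = 150/5 + 29 − 4·5 + 5^2 = £64. That is the break-even price.
Between these two prices the firm operates at a loss; above £64 it earns a profit.

Shutdown price = £25; break-even price = £64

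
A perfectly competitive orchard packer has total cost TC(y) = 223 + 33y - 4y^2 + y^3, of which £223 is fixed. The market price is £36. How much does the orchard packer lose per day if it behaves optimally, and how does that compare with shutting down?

AVC = 33 - 4y + y^2 has its minimum £29 at y = 2; price £36 clears that bar, so the firm operates.
With MC = 33 - 8y + 3y^2, P = MC on the upward-sloping part at y* = 3.
TR = 36·3 = 108. TC = 223 + 90 = 313. Profit = 108 − 313 = -£205.
Shutting down would mean losing the fixed cost of £223, so operating at a loss of £205 is better by £18.

Profit = -£205 at y = 3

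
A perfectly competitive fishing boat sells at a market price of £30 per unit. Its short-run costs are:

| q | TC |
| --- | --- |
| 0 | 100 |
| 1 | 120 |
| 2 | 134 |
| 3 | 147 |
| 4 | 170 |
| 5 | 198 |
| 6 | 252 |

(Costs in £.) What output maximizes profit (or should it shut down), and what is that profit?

Tabulate TR − TC: q=0: -100; q=1: -90; q=2: -74; q=3: -57; q=4: -50; q=5: -48; q=6: -72.
Profit is maximized at q = 5. AVC there is 98/5 = £19.60 ≤ P, so producing beats shutting down (which would give -£100).

q = 5; profit = -£48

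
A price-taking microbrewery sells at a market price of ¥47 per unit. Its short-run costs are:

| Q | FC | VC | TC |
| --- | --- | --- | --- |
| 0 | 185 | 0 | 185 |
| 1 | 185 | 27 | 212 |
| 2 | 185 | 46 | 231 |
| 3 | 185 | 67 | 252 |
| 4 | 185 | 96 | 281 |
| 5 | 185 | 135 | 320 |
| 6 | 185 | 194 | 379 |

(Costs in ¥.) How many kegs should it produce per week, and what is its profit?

Q = 5; profit = -¥85

Profit at each row (π = 47Q − TC): Q=0: -185; Q=1: -165; Q=2: -137; Q=3: -111; Q=4: -93; Q=5: -85; Q=6: -97.
Profit is maximized at Q = 5. AVC there is 135/5 = ¥27 ≤ P, so producing beats shutting down (which would give -¥185).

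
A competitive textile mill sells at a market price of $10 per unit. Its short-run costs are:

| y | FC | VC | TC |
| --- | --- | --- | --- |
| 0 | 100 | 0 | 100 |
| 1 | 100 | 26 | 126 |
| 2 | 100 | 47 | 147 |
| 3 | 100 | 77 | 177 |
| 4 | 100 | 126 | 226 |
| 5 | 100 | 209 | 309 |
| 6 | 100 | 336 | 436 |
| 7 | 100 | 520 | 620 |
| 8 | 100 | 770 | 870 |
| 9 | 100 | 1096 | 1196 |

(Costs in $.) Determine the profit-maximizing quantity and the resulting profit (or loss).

Tabulate TR − TC: y=0: -100; y=1: -116; y=2: -127; y=3: -147; y=4: -186; y=5: -259; y=6: -376; y=7: -550; y=8: -790; y=9: -1106.
Profit is highest at y = 0. Equivalently, the lowest AVC in the table is 47/2 ≈ $23.50 at y = 2, and P = $10 falls below it — price never covers variable cost, so the firm shuts down and loses only its fixed cost.

y = 0 (shut down); profit = -$100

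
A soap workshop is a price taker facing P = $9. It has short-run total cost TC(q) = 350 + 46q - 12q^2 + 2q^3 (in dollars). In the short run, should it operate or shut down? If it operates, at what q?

Shut down

Variable cost is VC = 46q - 12q^2 + 2q^3, so AVC = VC/q = 46 - 12q + 2q^2 and MC = dTC/dq = 46 - 24q + 6q^2.
The AVC parabola has its vertex at q = 12/4 = 3, where AVC = 46 - 12·3 + 2·3^2 = $28.
P = $9 lies below min AVC = $28; no output level covers variable cost.
Best response: produce nothing and absorb the $350 fixed cost.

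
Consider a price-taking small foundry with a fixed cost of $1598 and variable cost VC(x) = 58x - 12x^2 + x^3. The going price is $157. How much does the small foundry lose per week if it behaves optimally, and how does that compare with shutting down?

Profit = -$388 at x = 11

AVC = 58 - 12x + x^2 has its minimum $22 at x = 6; price $157 clears that bar, so the firm operates.
With MC = 58 - 24x + 3x^2, P = MC on the upward-sloping part at x* = 11.
TR = 157·11 = 1727. TC = 1598 + 517 = 2115. Profit = 1727 − 2115 = -$388.
That loss of $388 beats the $1598 the firm would lose by shutting down; producing recovers $1210 of fixed cost.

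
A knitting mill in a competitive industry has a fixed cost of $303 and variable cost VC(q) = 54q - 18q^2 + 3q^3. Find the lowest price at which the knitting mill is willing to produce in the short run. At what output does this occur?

$27 per unit, at q = 3

The firm shuts down when price falls below the minimum of average variable cost. AVC = VC/q = 54 - 18q + 3q^2.
dAVC/dq = -18 + 6q = 0 gives q = 3. min AVC = 54 - 18·3 + 3·3^2 = 27.
So the shutdown price is $27.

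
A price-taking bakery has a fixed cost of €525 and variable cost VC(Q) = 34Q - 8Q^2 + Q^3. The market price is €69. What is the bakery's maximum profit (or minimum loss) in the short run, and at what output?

AVC = 34 - 8Q + Q^2 has its minimum €18 at Q = 4; price €69 clears that bar, so the firm operates.
MC = 34 - 16Q + 3Q^2. Setting P = MC and taking the root on the rising branch gives Q* = 7.
TR = 69·7 = 483. TC = 525 + 189 = 714. Profit = 483 − 714 = -€231.
That loss of €231 beats the €525 the firm would lose by shutting down; producing recovers €294 of fixed cost.

Profit = -€231 at Q = 7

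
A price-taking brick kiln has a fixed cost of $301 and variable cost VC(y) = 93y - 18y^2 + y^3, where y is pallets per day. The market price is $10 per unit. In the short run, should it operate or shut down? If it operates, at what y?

From TC, MC = TC'(y) = 93 - 36y + 3y^2 and AVC = VC/y = 93 - 18y + y^2.
AVC is minimized where dAVC/dy = -18 + 2y = 0, at y = 9; min AVC = 93 - 18·9 + 9^2 = $12.
With P < min AVC ($10 < $12), every unit sold adds to the loss.
The firm minimizes its loss by shutting down and losing only its fixed cost of $301.

Shut down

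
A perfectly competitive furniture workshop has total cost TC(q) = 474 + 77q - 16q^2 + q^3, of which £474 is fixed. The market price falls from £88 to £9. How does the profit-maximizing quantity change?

MC = 77 - 32q + 3q^2; the shutdown threshold is min AVC = £13 (at q = 8).
With P = £88 above the shutdown price, P = MC gives q = 11.
At P = £9 < min AVC = £13, price no longer covers variable cost at any output, so the firm shuts down: q = 0.

Output falls from 11 to 0 (the firm shuts down)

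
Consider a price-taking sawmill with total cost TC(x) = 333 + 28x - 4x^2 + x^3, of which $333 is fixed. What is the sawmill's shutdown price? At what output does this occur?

The shutdown price is the minimum of AVC. VC = 28x - 4x^2 + x^3, so AVC = 28 - 4x + x^2.
At the minimum of AVC, MC = AVC. MC = 28 - 8x + 3x^2; setting MC = AVC gives 2x^2 - 4x = 0, so x = 2. min AVC = 24.
For P < $24 the firm produces nothing.

$24 per unit, at x = 2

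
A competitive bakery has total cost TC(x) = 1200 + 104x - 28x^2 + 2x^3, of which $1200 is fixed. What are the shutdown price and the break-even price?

Shutdown price = $6; break-even price = $144

AVC = 104 - 28x + 2x^2; minimized at x = 7, giving min AVC = $6. That is the shutdown price.
ATC = 1200/x + 104 - 28x + 2x^2. Setting dATC/dx = −1200/x^2 − 28 + 4x = 0 gives x = 10 (since 4·10^3 − 28·10^2 = 1200).
min ATC = 1200/10 + 104 − 28·10 + 2·10^2 = $144. That is the break-even price.
For $6 ≤ P < $144 the firm produces at a loss; below $6 it shuts down.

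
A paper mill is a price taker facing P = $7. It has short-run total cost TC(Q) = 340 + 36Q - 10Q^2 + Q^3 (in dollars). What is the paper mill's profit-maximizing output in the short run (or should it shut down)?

Strip out fixed cost: VC = 36Q - 10Q^2 + Q^3. Then AVC = 36 - 10Q + Q^2 and MC = 36 - 20Q + 3Q^2.
AVC is minimized where dAVC/dQ = -10 + 2Q = 0, at Q = 5; min AVC = 36 - 10·5 + 5^2 = $11.
With P < min AVC ($7 < $11), every unit sold adds to the loss.
Best response: produce nothing and absorb the $340 fixed cost.

Shut down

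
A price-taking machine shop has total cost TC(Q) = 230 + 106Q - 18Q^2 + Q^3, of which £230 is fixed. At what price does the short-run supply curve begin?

£25 per unit

The firm shuts down when price falls below the minimum of average variable cost. AVC = VC/Q = 106 - 18Q + Q^2.
At the minimum of AVC, MC = AVC. MC = 106 - 36Q + 3Q^2; setting MC = AVC gives 2Q^2 - 18Q = 0, so Q = 9. min AVC = 25.
For P < £25 the firm produces nothing.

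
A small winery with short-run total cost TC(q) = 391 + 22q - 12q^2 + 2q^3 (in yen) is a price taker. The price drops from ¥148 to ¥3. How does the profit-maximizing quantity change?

MC = 22 - 24q + 6q^2; the shutdown threshold is min AVC = ¥4 (at q = 3).
With P = ¥148 above the shutdown price, P = MC gives q = 7.
At P = ¥3 < min AVC = ¥4, price no longer covers variable cost at any output, so the firm shuts down: q = 0.

Output falls from 7 to 0 (the firm shuts down)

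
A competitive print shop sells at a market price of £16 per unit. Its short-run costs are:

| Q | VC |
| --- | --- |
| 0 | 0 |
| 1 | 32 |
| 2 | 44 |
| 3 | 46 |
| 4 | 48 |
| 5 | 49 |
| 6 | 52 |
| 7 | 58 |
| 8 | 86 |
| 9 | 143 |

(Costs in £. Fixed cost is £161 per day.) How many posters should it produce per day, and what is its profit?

Profit at each row (π = 16Q − TC): Q=0: -161; Q=1: -177; Q=2: -173; Q=3: -159; Q=4: -145; Q=5: -130; Q=6: -117; Q=7: -107; Q=8: -119; Q=9: -160.
Profit is maximized at Q = 7. AVC there is 58/7 = £8.29 ≤ P, so producing beats shutting down (which would give -£161).

Q = 7; profit = -£107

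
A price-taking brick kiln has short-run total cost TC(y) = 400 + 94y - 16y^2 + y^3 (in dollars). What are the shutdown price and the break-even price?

Shutdown price = $30; break-even price = $74

AVC = 94 - 16y + y^2; minimized at y = 8, giving min AVC = $30. That is the shutdown price.
ATC = 400/y + 94 - 16y + y^2. Setting dATC/dy = −400/y^2 − 16 + 2y = 0 gives y = 10 (since 2·10^3 − 16·10^2 = 400).
min ATC = 400/10 + 94 − 16·10 + 10^2 = $74. That is the break-even price.
Between these two prices the firm operates at a loss; above $74 it earns a profit.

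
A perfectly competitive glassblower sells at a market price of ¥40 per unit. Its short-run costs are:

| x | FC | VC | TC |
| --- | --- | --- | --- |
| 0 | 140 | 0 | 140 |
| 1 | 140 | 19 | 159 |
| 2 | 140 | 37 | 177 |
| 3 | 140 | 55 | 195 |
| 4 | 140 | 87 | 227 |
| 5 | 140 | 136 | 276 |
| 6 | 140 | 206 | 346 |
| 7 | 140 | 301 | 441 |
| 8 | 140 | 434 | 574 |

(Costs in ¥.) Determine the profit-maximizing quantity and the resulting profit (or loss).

x = 4; profit = -¥67

Tabulate TR − TC: x=0: -140; x=1: -119; x=2: -97; x=3: -75; x=4: -67; x=5: -76; x=6: -106; x=7: -161; x=8: -254.
Profit is maximized at x = 4. AVC there is 87/4 = ¥21.75 ≤ P, so producing beats shutting down (which would give -¥140).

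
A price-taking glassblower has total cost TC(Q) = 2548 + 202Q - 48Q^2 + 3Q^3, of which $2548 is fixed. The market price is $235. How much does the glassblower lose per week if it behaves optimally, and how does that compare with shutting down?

Profit = -$370 at Q = 11

AVC = 202 - 48Q + 3Q^2 has its minimum $10 at Q = 8; price $235 clears that bar, so the firm operates.
MC = 202 - 96Q + 9Q^2. Setting P = MC and taking the root on the rising branch gives Q* = 11.
TR = 235·11 = 2585. TC = 2548 + 407 = 2955. Profit = 2585 − 2955 = -$370.
Shutting down would mean losing the fixed cost of $2548, so operating at a loss of $370 is better by $2178.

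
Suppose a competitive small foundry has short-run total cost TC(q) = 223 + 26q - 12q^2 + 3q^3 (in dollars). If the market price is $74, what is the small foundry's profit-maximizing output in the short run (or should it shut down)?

Produce at q = 4

Strip out fixed cost: VC = 26q - 12q^2 + 3q^3. Then AVC = 26 - 12q + 3q^2 and MC = 26 - 24q + 9q^2.
AVC is minimized where dAVC/dq = -12 + 6q = 0, at q = 2; min AVC = 26 - 12·2 + 3·2^2 = $14.
Since P = $74 ≥ min AVC = $14, price covers variable cost and the firm should produce.
Set P = MC: 74 = 26 - 24q + 9q^2 → -48 - 24q + 9q^2 = 0. The roots are q = -4/3 and q = 4; the profit-maximizing output is on the rising part of MC, so q* = 4.
Check: AVC at q = 4 is $26 ≤ P, so revenue covers variable cost.
Profit = P·q − TC = 74·4 − 327 = -$31, a loss, but smaller than the $223 fixed cost the firm would lose by shutting down.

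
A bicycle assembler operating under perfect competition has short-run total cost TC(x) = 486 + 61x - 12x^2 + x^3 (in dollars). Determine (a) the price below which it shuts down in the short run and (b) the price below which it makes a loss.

Shutdown price = min AVC. AVC = 61 - 12x + x^2, with vertex at x = 6 and minimum $25.
ATC = 486/x + 61 - 12x + x^2. Setting dATC/dx = −486/x^2 − 12 + 2x = 0 gives x = 9 (since 2·9^3 − 12·9^2 = 486).
min ATC = 486/9 + 61 − 12·9 + 9^2 = $88. That is the break-even price.
For $25 ≤ P < $88 the firm produces at a loss; below $25 it shuts down.

Shutdown price = $25; break-even price = $88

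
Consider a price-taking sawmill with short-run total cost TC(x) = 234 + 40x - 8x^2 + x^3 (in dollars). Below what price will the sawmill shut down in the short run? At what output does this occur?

The firm shuts down when price falls below the minimum of average variable cost. AVC = VC/x = 40 - 8x + x^2.
dAVC/dx = -8 + 2x = 0 gives x = 4. min AVC = 40 - 8·4 + 4^2 = 24.
So the shutdown price is $24.

$24 per unit, at x = 4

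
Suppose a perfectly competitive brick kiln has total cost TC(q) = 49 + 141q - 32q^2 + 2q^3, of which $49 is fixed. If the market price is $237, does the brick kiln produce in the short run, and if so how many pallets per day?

Strip out fixed cost: VC = 141q - 32q^2 + 2q^3. Then AVC = 141 - 32q + 2q^2 and MC = 141 - 64q + 6q^2.
The AVC parabola has its vertex at q = 32/4 = 8, where AVC = 141 - 32·8 + 2·8^2 = $13.
Since P = $237 ≥ min AVC = $13, price covers variable cost and the firm should produce.
Set P = MC: 237 = 141 - 64q + 6q^2 → -96 - 64q + 6q^2 = 0. The roots are q = -4/3 and q = 12; the profit-maximizing output is on the rising part of MC, so q* = 12.
Check: AVC at q = 12 is $45 ≤ P, so revenue covers variable cost.
Profit = P·q − TC = 237·12 − 589 = $2255.

Produce at q = 12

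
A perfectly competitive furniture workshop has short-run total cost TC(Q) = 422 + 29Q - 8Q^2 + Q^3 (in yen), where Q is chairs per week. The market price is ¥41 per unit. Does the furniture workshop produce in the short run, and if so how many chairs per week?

Variable cost is VC = 29Q - 8Q^2 + Q^3, so AVC = VC/Q = 29 - 8Q + Q^2 and MC = dTC/dQ = 29 - 16Q + 3Q^2.
The AVC parabola has its vertex at Q = 8/2 = 4, where AVC = 29 - 8·4 + 4^2 = ¥13.
Because ¥41 ≥ ¥13, revenue can cover variable cost; the firm operates.
Solving P = MC: -12 - 16Q + 3Q^2 = 0 ⇒ Q = -2/3 or 6. On the upward-sloping branch, Q* = 6.
Check: AVC at Q = 6 is ¥17 ≤ P, so revenue covers variable cost.
Profit = P·Q − TC = 41·6 − 524 = -¥278, a loss, but smaller than the ¥422 fixed cost the firm would lose by shutting down.

Produce at Q = 6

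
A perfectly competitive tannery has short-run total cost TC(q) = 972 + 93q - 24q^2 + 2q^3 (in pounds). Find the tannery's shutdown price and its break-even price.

Shutdown price = £21; break-even price = £147

AVC = 93 - 24q + 2q^2; minimized at q = 6, giving min AVC = £21. That is the shutdown price.
ATC = 972/q + 93 - 24q + 2q^2. Setting dATC/dq = −972/q^2 − 24 + 4q = 0 gives q = 9 (since 4·9^3 − 24·9^2 = 972).
min ATC = 972/9 + 93 − 24·9 + 2·9^2 = £147. That is the break-even price.
Between these two prices the firm operates at a loss; above £147 it earns a profit.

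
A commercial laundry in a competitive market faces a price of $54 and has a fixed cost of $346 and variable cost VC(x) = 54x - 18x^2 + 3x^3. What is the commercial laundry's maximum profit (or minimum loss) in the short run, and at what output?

AVC = 54 - 18x + 3x^2; min AVC = $27 at x = 3. Since P = $54 ≥ min AVC, the firm produces.
MC = 54 - 36x + 9x^2. Setting P = MC and taking the root on the rising branch gives x* = 4.
TR = 54·4 = 216. TC = 346 + 120 = 466. Profit = 216 − 466 = -$250.
By producing, the firm covers all variable cost plus $96 of fixed cost; shutting down would lose the full $346.

Profit = -$250 at x = 4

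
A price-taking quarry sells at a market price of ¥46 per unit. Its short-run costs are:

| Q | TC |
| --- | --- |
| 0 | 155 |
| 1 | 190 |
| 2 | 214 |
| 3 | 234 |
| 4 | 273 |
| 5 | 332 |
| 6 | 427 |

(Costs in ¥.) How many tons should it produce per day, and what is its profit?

Compute π = P·Q − TC at each output: Q=0: -155; Q=1: -144; Q=2: -122; Q=3: -96; Q=4: -89; Q=5: -102; Q=6: -151.
Profit is maximized at Q = 4. AVC there is 118/4 = ¥29.50 ≤ P, so producing beats shutting down (which would give -¥155).

Q = 4; profit = -¥89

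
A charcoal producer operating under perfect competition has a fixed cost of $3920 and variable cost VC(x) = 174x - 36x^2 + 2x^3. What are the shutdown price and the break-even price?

Shutdown price = min AVC. AVC = 174 - 36x + 2x^2, with vertex at x = 9 and minimum $12.
ATC = 3920/x + 174 - 36x + 2x^2. Setting dATC/dx = −3920/x^2 − 36 + 4x = 0 gives x = 14 (since 4·14^3 − 36·14^2 = 3920).
min ATC = 3920/14 + 174 − 36·14 + 2·14^2 = $342. That is the break-even price.
For $12 ≤ P < $342 the firm produces at a loss; below $12 it shuts down.

Shutdown price = $12; break-even price = $342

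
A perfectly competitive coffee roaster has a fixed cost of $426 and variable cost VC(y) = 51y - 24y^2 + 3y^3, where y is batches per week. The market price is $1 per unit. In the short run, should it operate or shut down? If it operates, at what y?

Variable cost is VC = 51y - 24y^2 + 3y^3, so AVC = VC/y = 51 - 24y + 3y^2 and MC = dTC/dy = 51 - 48y + 9y^2.
The AVC parabola has its vertex at y = 24/6 = 4, where AVC = 51 - 24·4 + 3·4^2 = $3.
With P < min AVC ($1 < $3), every unit sold adds to the loss.
The firm minimizes its loss by shutting down and losing only its fixed cost of $426.

Shut down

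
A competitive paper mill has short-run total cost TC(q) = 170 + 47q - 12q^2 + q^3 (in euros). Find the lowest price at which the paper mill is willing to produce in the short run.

€11 per unit

The firm shuts down when price falls below the minimum of average variable cost. AVC = VC/q = 47 - 12q + q^2.
At the minimum of AVC, MC = AVC. MC = 47 - 24q + 3q^2; setting MC = AVC gives 2q^2 - 12q = 0, so q = 6. min AVC = 11.
So the shutdown price is €11.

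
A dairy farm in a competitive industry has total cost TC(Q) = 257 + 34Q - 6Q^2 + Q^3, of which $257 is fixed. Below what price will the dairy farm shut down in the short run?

The shutdown price is the minimum of AVC. VC = 34Q - 6Q^2 + Q^3, so AVC = 34 - 6Q + Q^2.
dAVC/dQ = -6 + 2Q = 0 gives Q = 3. min AVC = 34 - 6·3 + 3^2 = 25.
The firm shuts down for any P below $25.

$25 per unit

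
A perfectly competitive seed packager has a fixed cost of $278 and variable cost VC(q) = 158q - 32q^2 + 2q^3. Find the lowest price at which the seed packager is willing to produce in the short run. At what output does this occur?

$30 per unit, at q = 8

Short-run supply begins at min AVC. From VC = 158q - 32q^2 + 2q^3, AVC = 158 - 32q + 2q^2.
dAVC/dq = -32 + 4q = 0 gives q = 8. min AVC = 158 - 32·8 + 2·8^2 = 30.
So the shutdown price is $30.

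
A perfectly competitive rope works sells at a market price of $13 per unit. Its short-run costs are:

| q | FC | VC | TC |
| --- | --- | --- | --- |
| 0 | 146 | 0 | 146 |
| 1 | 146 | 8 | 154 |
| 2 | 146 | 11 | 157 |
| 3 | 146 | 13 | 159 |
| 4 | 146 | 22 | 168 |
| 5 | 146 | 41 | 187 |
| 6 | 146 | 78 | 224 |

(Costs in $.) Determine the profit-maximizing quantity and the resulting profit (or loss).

Profit at each row (π = 13q − TC): q=0: -146; q=1: -141; q=2: -131; q=3: -120; q=4: -116; q=5: -122; q=6: -146.
Profit is maximized at q = 4. AVC there is 22/4 = $5.50 ≤ P, so producing beats shutting down (which would give -$146).

q = 4; profit = -$116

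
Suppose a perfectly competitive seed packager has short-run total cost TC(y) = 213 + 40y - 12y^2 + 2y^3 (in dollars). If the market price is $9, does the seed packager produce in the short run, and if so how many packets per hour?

Shut down

Strip out fixed cost: VC = 40y - 12y^2 + 2y^3. Then AVC = 40 - 12y + 2y^2 and MC = 40 - 24y + 6y^2.
AVC is minimized where dAVC/dy = -12 + 4y = 0, at y = 3; min AVC = 40 - 12·3 + 2·3^2 = $22.
Since P = $9 < min AVC = $22, price fails to cover variable cost at any output.
The firm minimizes its loss by shutting down and losing only its fixed cost of $213.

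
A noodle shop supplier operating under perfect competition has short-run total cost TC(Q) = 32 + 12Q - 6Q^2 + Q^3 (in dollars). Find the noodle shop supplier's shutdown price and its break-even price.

Shutdown price = $3; break-even price = $12

Shutdown price = min AVC. AVC = 12 - 6Q + Q^2, with vertex at Q = 3 and minimum $3.
ATC = 32/Q + 12 - 6Q + Q^2. Setting dATC/dQ = −32/Q^2 − 6 + 2Q = 0 gives Q = 4 (since 2·4^3 − 6·4^2 = 32).
min ATC = 32/4 + 12 − 6·4 + 4^2 = $12. That is the break-even price.
For $3 ≤ P < $12 the firm produces at a loss; below $3 it shuts down.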